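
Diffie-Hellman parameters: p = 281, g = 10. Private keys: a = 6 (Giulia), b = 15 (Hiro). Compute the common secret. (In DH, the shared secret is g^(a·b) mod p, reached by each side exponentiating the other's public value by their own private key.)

202

Giulia sends A = g^a mod p = 10^6 mod 281.
10^1 ≡ 10 (mod 281)
10^2 = (10^1)^2 ≡ 10^2 = 100 ≡ 100 (mod 281)
10^4 = (10^2)^2 ≡ 100^2 = 10000 ≡ 165 (mod 281)
10^6 = 10^4 · 10^2 ≡ 165 · 100 ≡ 202 (mod 281).
So A = 202. Hiro then computes K = A^b mod p = 202^15 mod 281.
202^1 ≡ 202 (mod 281)
202^2 = (202^1)^2 ≡ 202^2 = 40804 ≡ 59 (mod 281)
202^4 = (202^2)^2 ≡ 59^2 = 3481 ≡ 109 (mod 281)
202^8 = (202^4)^2 ≡ 109^2 = 11881 ≡ 79 (mod 281)
202^15 = 202^8 · 202^4 · 202^2 · 202^1 ≡ 79 · 109 · 59 · 202 ≡ 202 (mod 281).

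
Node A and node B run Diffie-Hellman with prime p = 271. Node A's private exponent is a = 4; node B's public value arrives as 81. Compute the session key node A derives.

Shared key K = 81^4 mod 271.
81^1 ≡ 81 (mod 271)
81^2 = (81^1)^2 ≡ 81^2 = 6561 ≡ 57 (mod 271)
81^4 = (81^2)^2 ≡ 57^2 = 3249 ≡ 268 (mod 271)

268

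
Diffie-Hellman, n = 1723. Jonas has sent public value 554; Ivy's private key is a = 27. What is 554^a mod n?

Shared key K = 554^27 mod 1723.
554^1 ≡ 554 (mod 1723)
554^2 = (554^1)^2 ≡ 554^2 = 306916 ≡ 222 (mod 1723)
554^4 = (554^2)^2 ≡ 222^2 = 49284 ≡ 1040 (mod 1723)
554^8 = (554^4)^2 ≡ 1040^2 = 1081600 ≡ 1279 (mod 1723)
554^16 = (554^8)^2 ≡ 1279^2 = 1635841 ≡ 714 (mod 1723)
554^27 = 554^16 · 554^8 · 554^2 · 554^1 ≡ 714 · 1279 · 222 · 554 ≡ 142 (mod 1723).

142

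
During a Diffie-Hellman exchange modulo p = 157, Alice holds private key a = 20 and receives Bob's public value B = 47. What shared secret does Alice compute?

Shared key K = 47^20 mod 157.
47^1 ≡ 47 (mod 157)
47^2 = (47^1)^2 ≡ 47^2 = 2209 ≡ 11 (mod 157)
47^4 = (47^2)^2 ≡ 11^2 = 121 ≡ 121 (mod 157)
47^8 = (47^4)^2 ≡ 121^2 = 14641 ≡ 40 (mod 157)
47^16 = (47^8)^2 ≡ 40^2 = 1600 ≡ 30 (mod 157)
47^20 = 47^16 · 47^4 ≡ 30 · 121 ≡ 19 (mod 157).

19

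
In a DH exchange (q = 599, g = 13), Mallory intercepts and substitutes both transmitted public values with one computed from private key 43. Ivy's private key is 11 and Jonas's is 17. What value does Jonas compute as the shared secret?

Jonas receives Mallory's public value M = 13^43 mod 599 instead of the honest one.
13^1 ≡ 13 (mod 599)
13^2 = (13^1)^2 ≡ 13^2 = 169 ≡ 169 (mod 599)
13^4 = (13^2)^2 ≡ 169^2 = 28561 ≡ 408 (mod 599)
13^8 = (13^4)^2 ≡ 408^2 = 166464 ≡ 541 (mod 599)
13^16 = (13^8)^2 ≡ 541^2 = 292681 ≡ 369 (mod 599)
13^32 = (13^16)^2 ≡ 369^2 = 136161 ≡ 188 (mod 599)
13^43 = 13^32 · 13^8 · 13^2 · 13^1 ≡ 188 · 541 · 169 · 13 ≡ 318 (mod 599).
So M = 318. Jonas computes K = M^17 mod 599.
318^1 ≡ 318 (mod 599)
318^2 = (318^1)^2 ≡ 318^2 = 101124 ≡ 492 (mod 599)
318^4 = (318^2)^2 ≡ 492^2 = 242064 ≡ 68 (mod 599)
318^8 = (318^4)^2 ≡ 68^2 = 4624 ≡ 431 (mod 599)
318^16 = (318^8)^2 ≡ 431^2 = 185761 ≡ 71 (mod 599)
318^17 = 318^16 · 318^1 ≡ 71 · 318 ≡ 415 (mod 599).

415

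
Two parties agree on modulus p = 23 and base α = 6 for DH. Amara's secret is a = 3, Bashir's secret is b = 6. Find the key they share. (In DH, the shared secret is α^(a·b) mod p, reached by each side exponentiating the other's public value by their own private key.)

3

Amara sends A = α^a mod p = 6^3 mod 23.
6^1 ≡ 6 (mod 23)
6^2 = (6^1)^2 ≡ 6^2 = 36 ≡ 13 (mod 23)
6^3 = 6^2 · 6^1 ≡ 13 · 6 ≡ 9 (mod 23).
So A = 9. Bashir then computes K = A^b mod p = 9^6 mod 23.
9^1 ≡ 9 (mod 23)
9^2 = (9^1)^2 ≡ 9^2 = 81 ≡ 12 (mod 23)
9^4 = (9^2)^2 ≡ 12^2 = 144 ≡ 6 (mod 23)
9^6 = 9^4 · 9^2 ≡ 6 · 12 ≡ 3 (mod 23).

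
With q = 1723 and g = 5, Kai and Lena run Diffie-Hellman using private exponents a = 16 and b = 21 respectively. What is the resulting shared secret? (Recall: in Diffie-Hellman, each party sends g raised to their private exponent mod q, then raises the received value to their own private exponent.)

400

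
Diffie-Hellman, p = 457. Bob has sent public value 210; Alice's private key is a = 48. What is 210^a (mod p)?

Shared key K = 210^48 mod 457.
210^1 ≡ 210 (mod 457)
210^2 = (210^1)^2 ≡ 210^2 = 44100 ≡ 228 (mod 457)
210^4 = (210^2)^2 ≡ 228^2 = 51984 ≡ 343 (mod 457)
210^8 = (210^4)^2 ≡ 343^2 = 117649 ≡ 200 (mod 457)
210^16 = (210^8)^2 ≡ 200^2 = 40000 ≡ 241 (mod 457)
210^32 = (210^16)^2 ≡ 241^2 = 58081 ≡ 42 (mod 457)
210^48 = 210^32 · 210^16 ≡ 42 · 241 ≡ 68 (mod 457).

68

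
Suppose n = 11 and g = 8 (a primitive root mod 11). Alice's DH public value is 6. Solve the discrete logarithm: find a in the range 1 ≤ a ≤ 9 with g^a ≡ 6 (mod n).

Try successive powers of 8 modulo 11:
8^1 ≡ 8
8^2 ≡ 9
8^3 ≡ 6
Found: a = 3.

3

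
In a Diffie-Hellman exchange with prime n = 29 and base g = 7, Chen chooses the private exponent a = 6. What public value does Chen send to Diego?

Public value = 7^6 mod 29.
7^1 ≡ 7 (mod 29)
7^2 = (7^1)^2 ≡ 7^2 = 49 ≡ 20 (mod 29)
7^4 = (7^2)^2 ≡ 20^2 = 400 ≡ 23 (mod 29)
7^6 = 7^4 · 7^2 ≡ 23 · 20 ≡ 25 (mod 29).

25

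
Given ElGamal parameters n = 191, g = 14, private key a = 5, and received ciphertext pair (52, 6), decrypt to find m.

154

Shared mask s = c₁^a mod n = 52^5 mod 191.
52^1 ≡ 52 (mod 191)
52^2 = (52^1)^2 ≡ 52^2 = 2704 ≡ 30 (mod 191)
52^4 = (52^2)^2 ≡ 30^2 = 900 ≡ 136 (mod 191)
52^5 = 52^4 · 52^1 ≡ 136 · 52 ≡ 5 (mod 191).
So s = 5; s⁻¹ ≡ 153 (mod 191).
m = c₂ · s⁻¹ mod 191 = 6 · 153 mod 191 = 154.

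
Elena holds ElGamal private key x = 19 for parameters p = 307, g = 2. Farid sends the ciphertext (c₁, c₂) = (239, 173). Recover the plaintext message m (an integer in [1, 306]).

277

Shared mask s = c₁^x mod p = 239^19 mod 307.
239^1 ≡ 239 (mod 307)
239^2 = (239^1)^2 ≡ 239^2 = 57121 ≡ 19 (mod 307)
239^4 = (239^2)^2 ≡ 19^2 = 361 ≡ 54 (mod 307)
239^8 = (239^4)^2 ≡ 54^2 = 2916 ≡ 153 (mod 307)
239^16 = (239^8)^2 ≡ 153^2 = 23409 ≡ 77 (mod 307)
239^19 = 239^16 · 239^2 · 239^1 ≡ 77 · 19 · 239 ≡ 291 (mod 307).
So s = 291; s⁻¹ ≡ 211 (mod 307).
m = c₂ · s⁻¹ mod 307 = 173 · 211 mod 307 = 277.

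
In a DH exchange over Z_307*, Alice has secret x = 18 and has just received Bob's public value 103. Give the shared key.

Shared key K = 103^18 mod 307.
103^1 ≡ 103 (mod 307)
103^2 = (103^1)^2 ≡ 103^2 = 10609 ≡ 171 (mod 307)
103^4 = (103^2)^2 ≡ 171^2 = 29241 ≡ 76 (mod 307)
103^8 = (103^4)^2 ≡ 76^2 = 5776 ≡ 250 (mod 307)
103^16 = (103^8)^2 ≡ 250^2 = 62500 ≡ 179 (mod 307)
103^18 = 103^16 · 103^2 ≡ 179 · 171 ≡ 216 (mod 307).

216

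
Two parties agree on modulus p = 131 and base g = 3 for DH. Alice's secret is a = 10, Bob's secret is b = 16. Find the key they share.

Bob sends B = g^b mod p = 3^16 mod 131.
3^1 ≡ 3 (mod 131)
3^2 = (3^1)^2 ≡ 3^2 = 9 ≡ 9 (mod 131)
3^4 = (3^2)^2 ≡ 9^2 = 81 ≡ 81 (mod 131)
3^8 = (3^4)^2 ≡ 81^2 = 6561 ≡ 11 (mod 131)
3^16 = (3^8)^2 ≡ 11^2 = 121 ≡ 121 (mod 131)
So B = 121. Alice then computes K = B^a mod p = 121^10 mod 131.
121^1 ≡ 121 (mod 131)
121^2 = (121^1)^2 ≡ 121^2 = 14641 ≡ 100 (mod 131)
121^4 = (121^2)^2 ≡ 100^2 = 10000 ≡ 44 (mod 131)
121^8 = (121^4)^2 ≡ 44^2 = 1936 ≡ 102 (mod 131)
121^10 = 121^8 · 121^2 ≡ 102 · 100 ≡ 113 (mod 131).

113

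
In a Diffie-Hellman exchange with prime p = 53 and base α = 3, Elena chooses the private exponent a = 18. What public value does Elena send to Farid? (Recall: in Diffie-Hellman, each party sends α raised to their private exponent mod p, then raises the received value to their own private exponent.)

29

Public value = 3^18 (mod 53).
3^1 ≡ 3 (mod 53)
3^2 = (3^1)^2 ≡ 3^2 = 9 ≡ 9 (mod 53)
3^4 = (3^2)^2 ≡ 9^2 = 81 ≡ 28 (mod 53)
3^8 = (3^4)^2 ≡ 28^2 = 784 ≡ 42 (mod 53)
3^16 = (3^8)^2 ≡ 42^2 = 1764 ≡ 15 (mod 53)
3^18 = 3^16 · 3^2 ≡ 15 · 9 ≡ 29 (mod 53).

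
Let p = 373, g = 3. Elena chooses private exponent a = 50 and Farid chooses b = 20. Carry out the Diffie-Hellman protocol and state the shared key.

Elena sends A = g^a mod p = 3^50 mod 373.
3^1 ≡ 3 (mod 373)
3^2 = (3^1)^2 ≡ 3^2 = 9 ≡ 9 (mod 373)
3^4 = (3^2)^2 ≡ 9^2 = 81 ≡ 81 (mod 373)
3^8 = (3^4)^2 ≡ 81^2 = 6561 ≡ 220 (mod 373)
3^16 = (3^8)^2 ≡ 220^2 = 48400 ≡ 283 (mod 373)
3^32 = (3^16)^2 ≡ 283^2 = 80089 ≡ 267 (mod 373)
3^50 = 3^32 · 3^16 · 3^2 ≡ 267 · 283 · 9 ≡ 70 (mod 373).
So A = 70. Farid then computes K = A^b mod p = 70^20 mod 373.
70^1 ≡ 70 (mod 373)
70^2 = (70^1)^2 ≡ 70^2 = 4900 ≡ 51 (mod 373)
70^4 = (70^2)^2 ≡ 51^2 = 2601 ≡ 363 (mod 373)
70^8 = (70^4)^2 ≡ 363^2 = 131769 ≡ 100 (mod 373)
70^16 = (70^8)^2 ≡ 100^2 = 10000 ≡ 302 (mod 373)
70^20 = 70^16 · 70^4 ≡ 302 · 363 ≡ 337 (mod 373).

337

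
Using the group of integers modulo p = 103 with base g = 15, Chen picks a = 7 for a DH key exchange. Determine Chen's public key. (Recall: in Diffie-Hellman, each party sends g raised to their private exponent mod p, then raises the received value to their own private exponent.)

91

Public value = 15^7 (mod 103).
15^1 ≡ 15 (mod 103)
15^2 = (15^1)^2 ≡ 15^2 = 225 ≡ 19 (mod 103)
15^4 = (15^2)^2 ≡ 19^2 = 361 ≡ 52 (mod 103)
15^7 = 15^4 · 15^2 · 15^1 ≡ 52 · 19 · 15 ≡ 91 (mod 103).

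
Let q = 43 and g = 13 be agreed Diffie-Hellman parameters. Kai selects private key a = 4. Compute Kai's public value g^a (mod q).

9

Public value = 13^4 (mod 43).
13^1 ≡ 13 (mod 43)
13^2 = (13^1)^2 ≡ 13^2 = 169 ≡ 40 (mod 43)
13^4 = (13^2)^2 ≡ 40^2 = 1600 ≡ 9 (mod 43)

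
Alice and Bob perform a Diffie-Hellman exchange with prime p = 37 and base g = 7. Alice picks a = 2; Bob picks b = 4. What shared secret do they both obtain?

Alice sends A = g^a mod p = 7^2 mod 37.
7^1 ≡ 7 (mod 37)
7^2 = (7^1)^2 ≡ 7^2 = 49 ≡ 12 (mod 37)
So A = 12. Bob then computes K = A^b mod p = 12^4 mod 37.
12^1 ≡ 12 (mod 37)
12^2 = (12^1)^2 ≡ 12^2 = 144 ≡ 33 (mod 37)
12^4 = (12^2)^2 ≡ 33^2 = 1089 ≡ 16 (mod 37)

16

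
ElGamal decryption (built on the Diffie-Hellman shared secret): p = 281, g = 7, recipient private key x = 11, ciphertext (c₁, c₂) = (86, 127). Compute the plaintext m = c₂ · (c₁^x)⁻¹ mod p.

240

Shared mask s = c₁^x mod p = 86^11 mod 281.
86^1 ≡ 86 (mod 281)
86^2 = (86^1)^2 ≡ 86^2 = 7396 ≡ 90 (mod 281)
86^4 = (86^2)^2 ≡ 90^2 = 8100 ≡ 232 (mod 281)
86^8 = (86^4)^2 ≡ 232^2 = 53824 ≡ 153 (mod 281)
86^11 = 86^8 · 86^2 · 86^1 ≡ 153 · 90 · 86 ≡ 86 (mod 281).
So s = 86; s⁻¹ ≡ 232 (mod 281).
m = c₂ · s⁻¹ mod 281 = 127 · 232 mod 281 = 240.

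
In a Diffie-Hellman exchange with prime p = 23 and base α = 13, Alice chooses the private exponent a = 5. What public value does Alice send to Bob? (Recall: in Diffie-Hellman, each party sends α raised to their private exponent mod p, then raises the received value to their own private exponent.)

Public value = 13^5 (mod 23).
13^1 ≡ 13 (mod 23)
13^2 = (13^1)^2 ≡ 13^2 = 169 ≡ 8 (mod 23)
13^4 = (13^2)^2 ≡ 8^2 = 64 ≡ 18 (mod 23)
13^5 = 13^4 · 13^1 ≡ 18 · 13 ≡ 4 (mod 23).

4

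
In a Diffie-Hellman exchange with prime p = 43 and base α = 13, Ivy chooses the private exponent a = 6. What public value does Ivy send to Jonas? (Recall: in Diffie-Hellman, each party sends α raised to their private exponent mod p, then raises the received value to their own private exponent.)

16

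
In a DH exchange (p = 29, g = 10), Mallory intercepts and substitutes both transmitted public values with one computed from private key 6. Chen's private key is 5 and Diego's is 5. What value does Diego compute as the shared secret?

13

Diego receives Mallory's public value M = 10^6 mod 29 instead of the honest one.
10^1 ≡ 10 (mod 29)
10^2 = (10^1)^2 ≡ 10^2 = 100 ≡ 13 (mod 29)
10^4 = (10^2)^2 ≡ 13^2 = 169 ≡ 24 (mod 29)
10^6 = 10^4 · 10^2 ≡ 24 · 13 ≡ 22 (mod 29).
So M = 22. Diego computes K = M^5 mod 29.
22^1 ≡ 22 (mod 29)
22^2 = (22^1)^2 ≡ 22^2 = 484 ≡ 20 (mod 29)
22^4 = (22^2)^2 ≡ 20^2 = 400 ≡ 23 (mod 29)
22^5 = 22^4 · 22^1 ≡ 23 · 22 ≡ 13 (mod 29).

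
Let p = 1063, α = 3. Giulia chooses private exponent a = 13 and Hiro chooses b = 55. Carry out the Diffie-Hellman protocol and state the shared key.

276

Hiro sends B = α^b mod p = 3^55 mod 1063.
3^1 ≡ 3 (mod 1063)
3^2 = (3^1)^2 ≡ 3^2 = 9 ≡ 9 (mod 1063)
3^4 = (3^2)^2 ≡ 9^2 = 81 ≡ 81 (mod 1063)
3^8 = (3^4)^2 ≡ 81^2 = 6561 ≡ 183 (mod 1063)
3^16 = (3^8)^2 ≡ 183^2 = 33489 ≡ 536 (mod 1063)
3^32 = (3^16)^2 ≡ 536^2 = 287296 ≡ 286 (mod 1063)
3^55 = 3^32 · 3^16 · 3^4 · 3^2 · 3^1 ≡ 286 · 536 · 81 · 9 · 3 ≡ 908 (mod 1063).
So B = 908. Giulia then computes K = B^a mod p = 908^13 mod 1063.
908^1 ≡ 908 (mod 1063)
908^2 = (908^1)^2 ≡ 908^2 = 824464 ≡ 639 (mod 1063)
908^4 = (908^2)^2 ≡ 639^2 = 408321 ≡ 129 (mod 1063)
908^8 = (908^4)^2 ≡ 129^2 = 16641 ≡ 696 (mod 1063)
908^13 = 908^8 · 908^4 · 908^1 ≡ 696 · 129 · 908 ≡ 276 (mod 1063).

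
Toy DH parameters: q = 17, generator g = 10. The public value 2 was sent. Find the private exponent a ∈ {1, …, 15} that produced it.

10

Try successive powers of 10 modulo 17:
10^1 ≡ 10
10^2 ≡ 15
10^3 ≡ 14
10^4 ≡ 4
10^5 ≡ 6
10^6 ≡ 9
10^7 ≡ 5
10^8 ≡ 16
10^9 ≡ 7
10^10 ≡ 2
Found: a = 10.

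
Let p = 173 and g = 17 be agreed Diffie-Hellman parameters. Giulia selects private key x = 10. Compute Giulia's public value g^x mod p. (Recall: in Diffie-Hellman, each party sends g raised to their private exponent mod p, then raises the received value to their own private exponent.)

Public value = 17^10 mod 173.
17^1 ≡ 17 (mod 173)
17^2 = (17^1)^2 ≡ 17^2 = 289 ≡ 116 (mod 173)
17^4 = (17^2)^2 ≡ 116^2 = 13456 ≡ 135 (mod 173)
17^8 = (17^4)^2 ≡ 135^2 = 18225 ≡ 60 (mod 173)
17^10 = 17^8 · 17^2 ≡ 60 · 116 ≡ 40 (mod 173).

40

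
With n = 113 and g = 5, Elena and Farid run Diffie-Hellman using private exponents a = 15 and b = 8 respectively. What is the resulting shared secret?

97

Farid sends B = g^b mod n = 5^8 mod 113.
5^1 ≡ 5 (mod 113)
5^2 = (5^1)^2 ≡ 5^2 = 25 ≡ 25 (mod 113)
5^4 = (5^2)^2 ≡ 25^2 = 625 ≡ 60 (mod 113)
5^8 = (5^4)^2 ≡ 60^2 = 3600 ≡ 97 (mod 113)
So B = 97. Elena then computes K = B^a mod n = 97^15 mod 113.
97^1 ≡ 97 (mod 113)
97^2 = (97^1)^2 ≡ 97^2 = 9409 ≡ 30 (mod 113)
97^4 = (97^2)^2 ≡ 30^2 = 900 ≡ 109 (mod 113)
97^8 = (97^4)^2 ≡ 109^2 = 11881 ≡ 16 (mod 113)
97^15 = 97^8 · 97^4 · 97^2 · 97^1 ≡ 16 · 109 · 30 · 97 ≡ 97 (mod 113).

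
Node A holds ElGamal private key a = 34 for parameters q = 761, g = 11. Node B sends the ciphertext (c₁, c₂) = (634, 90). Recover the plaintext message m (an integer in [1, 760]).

45

Shared mask s = c₁^a mod q = 634^34 mod 761.
634^1 ≡ 634 (mod 761)
634^2 = (634^1)^2 ≡ 634^2 = 401956 ≡ 148 (mod 761)
634^4 = (634^2)^2 ≡ 148^2 = 21904 ≡ 596 (mod 761)
634^8 = (634^4)^2 ≡ 596^2 = 355216 ≡ 590 (mod 761)
634^16 = (634^8)^2 ≡ 590^2 = 348100 ≡ 323 (mod 761)
634^32 = (634^16)^2 ≡ 323^2 = 104329 ≡ 72 (mod 761)
634^34 = 634^32 · 634^2 ≡ 72 · 148 ≡ 2 (mod 761).
So s = 2; s⁻¹ ≡ 381 (mod 761).
m = c₂ · s⁻¹ mod 761 = 90 · 381 mod 761 = 45.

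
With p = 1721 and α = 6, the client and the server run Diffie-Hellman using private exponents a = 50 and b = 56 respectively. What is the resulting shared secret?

1297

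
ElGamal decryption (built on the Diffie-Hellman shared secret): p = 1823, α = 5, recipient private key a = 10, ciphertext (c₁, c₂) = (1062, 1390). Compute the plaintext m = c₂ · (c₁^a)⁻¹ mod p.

Shared mask s = c₁^a mod p = 1062^10 mod 1823.
1062^1 ≡ 1062 (mod 1823)
1062^2 = (1062^1)^2 ≡ 1062^2 = 1127844 ≡ 1230 (mod 1823)
1062^4 = (1062^2)^2 ≡ 1230^2 = 1512900 ≡ 1633 (mod 1823)
1062^8 = (1062^4)^2 ≡ 1633^2 = 2666689 ≡ 1463 (mod 1823)
1062^10 = 1062^8 · 1062^2 ≡ 1463 · 1230 ≡ 189 (mod 1823).
So s = 189; s⁻¹ ≡ 762 (mod 1823).
m = c₂ · s⁻¹ mod 1823 = 1390 · 762 mod 1823 = 17.

17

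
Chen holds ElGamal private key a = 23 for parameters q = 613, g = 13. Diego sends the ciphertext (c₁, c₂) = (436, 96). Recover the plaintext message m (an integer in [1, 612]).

Shared mask s = c₁^a mod q = 436^23 mod 613.
436^1 ≡ 436 (mod 613)
436^2 = (436^1)^2 ≡ 436^2 = 190096 ≡ 66 (mod 613)
436^4 = (436^2)^2 ≡ 66^2 = 4356 ≡ 65 (mod 613)
436^8 = (436^4)^2 ≡ 65^2 = 4225 ≡ 547 (mod 613)
436^16 = (436^8)^2 ≡ 547^2 = 299209 ≡ 65 (mod 613)
436^23 = 436^16 · 436^4 · 436^2 · 436^1 ≡ 65 · 65 · 66 · 436 ≡ 471 (mod 613).
So s = 471; s⁻¹ ≡ 436 (mod 613).
m = c₂ · s⁻¹ mod 613 = 96 · 436 mod 613 = 172.

172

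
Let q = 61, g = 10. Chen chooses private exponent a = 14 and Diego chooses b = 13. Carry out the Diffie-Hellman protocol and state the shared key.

Diego sends B = g^b mod q = 10^13 mod 61.
10^1 ≡ 10 (mod 61)
10^2 = (10^1)^2 ≡ 10^2 = 100 ≡ 39 (mod 61)
10^4 = (10^2)^2 ≡ 39^2 = 1521 ≡ 57 (mod 61)
10^8 = (10^4)^2 ≡ 57^2 = 3249 ≡ 16 (mod 61)
10^13 = 10^8 · 10^4 · 10^1 ≡ 16 · 57 · 10 ≡ 31 (mod 61).
So B = 31. Chen then computes K = B^a mod q = 31^14 mod 61.
31^1 ≡ 31 (mod 61)
31^2 = (31^1)^2 ≡ 31^2 = 961 ≡ 46 (mod 61)
31^4 = (31^2)^2 ≡ 46^2 = 2116 ≡ 42 (mod 61)
31^8 = (31^4)^2 ≡ 42^2 = 1764 ≡ 56 (mod 61)
31^14 = 31^8 · 31^4 · 31^2 ≡ 56 · 42 · 46 ≡ 39 (mod 61).

39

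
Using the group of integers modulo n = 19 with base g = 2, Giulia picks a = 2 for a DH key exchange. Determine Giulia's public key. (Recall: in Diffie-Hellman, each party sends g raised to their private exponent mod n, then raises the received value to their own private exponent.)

4

Public value = 2^2 mod 19.
2^1 ≡ 2 (mod 19)
2^2 = (2^1)^2 ≡ 2^2 = 4 ≡ 4 (mod 19)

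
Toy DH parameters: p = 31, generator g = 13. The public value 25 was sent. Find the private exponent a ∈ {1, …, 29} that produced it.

Try successive powers of 13 modulo 31:
13^1 ≡ 13
13^2 ≡ 14
13^3 ≡ 27
13^4 ≡ 10
13^5 ≡ 6
13^6 ≡ 16
13^7 ≡ 22
13^8 ≡ 7
13^9 ≡ 29
13^10 ≡ 5
13^11 ≡ 3
13^12 ≡ 8
13^13 ≡ 11
13^14 ≡ 19
13^15 ≡ 30
13^16 ≡ 18
13^17 ≡ 17
13^18 ≡ 4
13^19 ≡ 21
13^20 ≡ 25
Found: a = 20.

20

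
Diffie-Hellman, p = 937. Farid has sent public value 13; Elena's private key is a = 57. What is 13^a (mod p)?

Shared key K = 13^57 mod 937.
13^1 ≡ 13 (mod 937)
13^2 = (13^1)^2 ≡ 13^2 = 169 ≡ 169 (mod 937)
13^4 = (13^2)^2 ≡ 169^2 = 28561 ≡ 451 (mod 937)
13^8 = (13^4)^2 ≡ 451^2 = 203401 ≡ 72 (mod 937)
13^16 = (13^8)^2 ≡ 72^2 = 5184 ≡ 499 (mod 937)
13^32 = (13^16)^2 ≡ 499^2 = 249001 ≡ 696 (mod 937)
13^57 = 13^32 · 13^16 · 13^8 · 13^1 ≡ 696 · 499 · 72 · 13 ≡ 323 (mod 937).

323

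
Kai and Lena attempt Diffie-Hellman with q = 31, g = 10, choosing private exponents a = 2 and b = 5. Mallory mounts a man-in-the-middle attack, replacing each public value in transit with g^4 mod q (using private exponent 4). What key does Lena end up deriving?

Lena receives Mallory's public value M = 10^4 mod 31 instead of the honest one.
10^1 ≡ 10 (mod 31)
10^2 = (10^1)^2 ≡ 10^2 = 100 ≡ 7 (mod 31)
10^4 = (10^2)^2 ≡ 7^2 = 49 ≡ 18 (mod 31)
So M = 18. Lena computes K = M^5 mod 31.
18^1 ≡ 18 (mod 31)
18^2 = (18^1)^2 ≡ 18^2 = 324 ≡ 14 (mod 31)
18^4 = (18^2)^2 ≡ 14^2 = 196 ≡ 10 (mod 31)
18^5 = 18^4 · 18^1 ≡ 10 · 18 ≡ 25 (mod 31).

25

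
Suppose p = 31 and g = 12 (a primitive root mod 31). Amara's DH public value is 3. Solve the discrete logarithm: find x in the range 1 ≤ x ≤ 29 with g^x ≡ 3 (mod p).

19

Try successive powers of 12 modulo 31:
12^1 ≡ 12
12^2 ≡ 20
12^3 ≡ 23
12^4 ≡ 28
12^5 ≡ 26
12^6 ≡ 2
12^7 ≡ 24
12^8 ≡ 9
12^9 ≡ 15
12^10 ≡ 25
12^11 ≡ 21
12^12 ≡ 4
12^13 ≡ 17
12^14 ≡ 18
12^15 ≡ 30
12^16 ≡ 19
12^17 ≡ 11
12^18 ≡ 8
12^19 ≡ 3
Found: x = 19.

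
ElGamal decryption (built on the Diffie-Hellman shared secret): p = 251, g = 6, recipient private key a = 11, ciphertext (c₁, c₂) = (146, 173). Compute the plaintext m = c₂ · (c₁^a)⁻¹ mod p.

87

Shared mask s = c₁^a mod p = 146^11 mod 251.
146^1 ≡ 146 (mod 251)
146^2 = (146^1)^2 ≡ 146^2 = 21316 ≡ 232 (mod 251)
146^4 = (146^2)^2 ≡ 232^2 = 53824 ≡ 110 (mod 251)
146^8 = (146^4)^2 ≡ 110^2 = 12100 ≡ 52 (mod 251)
146^11 = 146^8 · 146^2 · 146^1 ≡ 52 · 232 · 146 ≡ 77 (mod 251).
So s = 77; s⁻¹ ≡ 163 (mod 251).
m = c₂ · s⁻¹ mod 251 = 173 · 163 mod 251 = 87.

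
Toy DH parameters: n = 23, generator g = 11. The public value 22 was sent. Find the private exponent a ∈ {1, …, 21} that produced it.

11

Try successive powers of 11 modulo 23:
11^1 ≡ 11
11^2 ≡ 6
11^3 ≡ 20
11^4 ≡ 13
11^5 ≡ 5
11^6 ≡ 9
11^7 ≡ 7
11^8 ≡ 8
11^9 ≡ 19
11^10 ≡ 2
11^11 ≡ 22
Found: a = 11.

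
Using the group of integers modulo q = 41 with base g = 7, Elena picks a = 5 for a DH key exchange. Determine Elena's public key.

38

Public value = 7^5 (mod 41).
7^1 ≡ 7 (mod 41)
7^2 = (7^1)^2 ≡ 7^2 = 49 ≡ 8 (mod 41)
7^4 = (7^2)^2 ≡ 8^2 = 64 ≡ 23 (mod 41)
7^5 = 7^4 · 7^1 ≡ 23 · 7 ≡ 38 (mod 41).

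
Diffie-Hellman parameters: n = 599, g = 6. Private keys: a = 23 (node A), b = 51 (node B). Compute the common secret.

270

Node A sends A = g^a mod n = 6^23 mod 599.
6^1 ≡ 6 (mod 599)
6^2 = (6^1)^2 ≡ 6^2 = 36 ≡ 36 (mod 599)
6^4 = (6^2)^2 ≡ 36^2 = 1296 ≡ 98 (mod 599)
6^8 = (6^4)^2 ≡ 98^2 = 9604 ≡ 20 (mod 599)
6^16 = (6^8)^2 ≡ 20^2 = 400 ≡ 400 (mod 599)
6^23 = 6^16 · 6^4 · 6^2 · 6^1 ≡ 400 · 98 · 36 · 6 ≡ 335 (mod 599).
So A = 335. Node B then computes K = A^b mod n = 335^51 mod 599.
335^1 ≡ 335 (mod 599)
335^2 = (335^1)^2 ≡ 335^2 = 112225 ≡ 212 (mod 599)
335^4 = (335^2)^2 ≡ 212^2 = 44944 ≡ 19 (mod 599)
335^8 = (335^4)^2 ≡ 19^2 = 361 ≡ 361 (mod 599)
335^16 = (335^8)^2 ≡ 361^2 = 130321 ≡ 338 (mod 599)
335^32 = (335^16)^2 ≡ 338^2 = 114244 ≡ 434 (mod 599)
335^51 = 335^32 · 335^16 · 335^2 · 335^1 ≡ 434 · 338 · 212 · 335 ≡ 270 (mod 599).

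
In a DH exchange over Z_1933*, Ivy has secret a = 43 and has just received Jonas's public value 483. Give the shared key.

Shared key K = 483^43 mod 1933.
483^1 ≡ 483 (mod 1933)
483^2 = (483^1)^2 ≡ 483^2 = 233289 ≡ 1329 (mod 1933)
483^4 = (483^2)^2 ≡ 1329^2 = 1766241 ≡ 1412 (mod 1933)
483^8 = (483^4)^2 ≡ 1412^2 = 1993744 ≡ 821 (mod 1933)
483^16 = (483^8)^2 ≡ 821^2 = 674041 ≡ 1357 (mod 1933)
483^32 = (483^16)^2 ≡ 1357^2 = 1841449 ≡ 1233 (mod 1933)
483^43 = 483^32 · 483^8 · 483^2 · 483^1 ≡ 1233 · 821 · 1329 · 483 ≡ 402 (mod 1933).

402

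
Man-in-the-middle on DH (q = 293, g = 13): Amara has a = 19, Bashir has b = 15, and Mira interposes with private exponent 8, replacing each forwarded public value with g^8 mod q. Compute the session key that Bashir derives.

Bashir receives Mira's public value M = 13^8 mod 293 instead of the honest one.
13^1 ≡ 13 (mod 293)
13^2 = (13^1)^2 ≡ 13^2 = 169 ≡ 169 (mod 293)
13^4 = (13^2)^2 ≡ 169^2 = 28561 ≡ 140 (mod 293)
13^8 = (13^4)^2 ≡ 140^2 = 19600 ≡ 262 (mod 293)
So M = 262. Bashir computes K = M^15 mod 293.
262^1 ≡ 262 (mod 293)
262^2 = (262^1)^2 ≡ 262^2 = 68644 ≡ 82 (mod 293)
262^4 = (262^2)^2 ≡ 82^2 = 6724 ≡ 278 (mod 293)
262^8 = (262^4)^2 ≡ 278^2 = 77284 ≡ 225 (mod 293)
262^15 = 262^8 · 262^4 · 262^2 · 262^1 ≡ 225 · 278 · 82 · 262 ≡ 210 (mod 293).

210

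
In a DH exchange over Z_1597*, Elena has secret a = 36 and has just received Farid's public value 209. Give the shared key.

356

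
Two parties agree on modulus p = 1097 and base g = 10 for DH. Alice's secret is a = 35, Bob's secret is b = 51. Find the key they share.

160

Bob sends B = g^b mod p = 10^51 mod 1097.
10^1 ≡ 10 (mod 1097)
10^2 = (10^1)^2 ≡ 10^2 = 100 ≡ 100 (mod 1097)
10^4 = (10^2)^2 ≡ 100^2 = 10000 ≡ 127 (mod 1097)
10^8 = (10^4)^2 ≡ 127^2 = 16129 ≡ 771 (mod 1097)
10^16 = (10^8)^2 ≡ 771^2 = 594441 ≡ 964 (mod 1097)
10^32 = (10^16)^2 ≡ 964^2 = 929296 ≡ 137 (mod 1097)
10^51 = 10^32 · 10^16 · 10^2 · 10^1 ≡ 137 · 964 · 100 · 10 ≡ 170 (mod 1097).
So B = 170. Alice then computes K = B^a mod p = 170^35 mod 1097.
170^1 ≡ 170 (mod 1097)
170^2 = (170^1)^2 ≡ 170^2 = 28900 ≡ 378 (mod 1097)
170^4 = (170^2)^2 ≡ 378^2 = 142884 ≡ 274 (mod 1097)
170^8 = (170^4)^2 ≡ 274^2 = 75076 ≡ 480 (mod 1097)
170^16 = (170^8)^2 ≡ 480^2 = 230400 ≡ 30 (mod 1097)
170^32 = (170^16)^2 ≡ 30^2 = 900 ≡ 900 (mod 1097)
170^35 = 170^32 · 170^2 · 170^1 ≡ 900 · 378 · 170 ≡ 160 (mod 1097).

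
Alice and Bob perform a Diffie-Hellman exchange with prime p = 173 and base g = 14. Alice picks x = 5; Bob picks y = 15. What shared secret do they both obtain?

Bob sends B = g^y mod p = 14^15 mod 173.
14^1 ≡ 14 (mod 173)
14^2 = (14^1)^2 ≡ 14^2 = 196 ≡ 23 (mod 173)
14^4 = (14^2)^2 ≡ 23^2 = 529 ≡ 10 (mod 173)
14^8 = (14^4)^2 ≡ 10^2 = 100 ≡ 100 (mod 173)
14^15 = 14^8 · 14^4 · 14^2 · 14^1 ≡ 100 · 10 · 23 · 14 ≡ 47 (mod 173).
So B = 47. Alice then computes K = B^x mod p = 47^5 mod 173.
47^1 ≡ 47 (mod 173)
47^2 = (47^1)^2 ≡ 47^2 = 2209 ≡ 133 (mod 173)
47^4 = (47^2)^2 ≡ 133^2 = 17689 ≡ 43 (mod 173)
47^5 = 47^4 · 47^1 ≡ 43 · 47 ≡ 118 (mod 173).

118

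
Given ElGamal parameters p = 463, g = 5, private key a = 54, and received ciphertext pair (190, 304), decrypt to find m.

106

Shared mask s = c₁^a mod p = 190^54 mod 463.
190^1 ≡ 190 (mod 463)
190^2 = (190^1)^2 ≡ 190^2 = 36100 ≡ 449 (mod 463)
190^4 = (190^2)^2 ≡ 449^2 = 201601 ≡ 196 (mod 463)
190^8 = (190^4)^2 ≡ 196^2 = 38416 ≡ 450 (mod 463)
190^16 = (190^8)^2 ≡ 450^2 = 202500 ≡ 169 (mod 463)
190^32 = (190^16)^2 ≡ 169^2 = 28561 ≡ 318 (mod 463)
190^54 = 190^32 · 190^16 · 190^4 · 190^2 ≡ 318 · 169 · 196 · 449 ≡ 230 (mod 463).
So s = 230; s⁻¹ ≡ 308 (mod 463).
m = c₂ · s⁻¹ mod 463 = 304 · 308 mod 463 = 106.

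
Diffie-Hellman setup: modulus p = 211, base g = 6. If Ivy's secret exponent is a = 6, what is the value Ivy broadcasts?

Public value = 6^6 (mod 211).
6^1 ≡ 6 (mod 211)
6^2 = (6^1)^2 ≡ 6^2 = 36 ≡ 36 (mod 211)
6^4 = (6^2)^2 ≡ 36^2 = 1296 ≡ 30 (mod 211)
6^6 = 6^4 · 6^2 ≡ 30 · 36 ≡ 25 (mod 211).

25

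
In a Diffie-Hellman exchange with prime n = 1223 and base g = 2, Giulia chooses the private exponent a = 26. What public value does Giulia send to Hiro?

Public value = 2^26 mod 1223.
2^1 ≡ 2 (mod 1223)
2^2 = (2^1)^2 ≡ 2^2 = 4 ≡ 4 (mod 1223)
2^4 = (2^2)^2 ≡ 4^2 = 16 ≡ 16 (mod 1223)
2^8 = (2^4)^2 ≡ 16^2 = 256 ≡ 256 (mod 1223)
2^16 = (2^8)^2 ≡ 256^2 = 65536 ≡ 717 (mod 1223)
2^26 = 2^16 · 2^8 · 2^2 ≡ 717 · 256 · 4 ≡ 408 (mod 1223).

408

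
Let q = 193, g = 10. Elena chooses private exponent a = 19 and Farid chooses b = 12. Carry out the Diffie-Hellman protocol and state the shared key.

129

Farid sends B = g^b mod q = 10^12 mod 193.
10^1 ≡ 10 (mod 193)
10^2 = (10^1)^2 ≡ 10^2 = 100 ≡ 100 (mod 193)
10^4 = (10^2)^2 ≡ 100^2 = 10000 ≡ 157 (mod 193)
10^8 = (10^4)^2 ≡ 157^2 = 24649 ≡ 138 (mod 193)
10^12 = 10^8 · 10^4 ≡ 138 · 157 ≡ 50 (mod 193).
So B = 50. Elena then computes K = B^a mod q = 50^19 mod 193.
50^1 ≡ 50 (mod 193)
50^2 = (50^1)^2 ≡ 50^2 = 2500 ≡ 184 (mod 193)
50^4 = (50^2)^2 ≡ 184^2 = 33856 ≡ 81 (mod 193)
50^8 = (50^4)^2 ≡ 81^2 = 6561 ≡ 192 (mod 193)
50^16 = (50^8)^2 ≡ 192^2 = 36864 ≡ 1 (mod 193)
50^19 = 50^16 · 50^2 · 50^1 ≡ 1 · 184 · 50 ≡ 129 (mod 193).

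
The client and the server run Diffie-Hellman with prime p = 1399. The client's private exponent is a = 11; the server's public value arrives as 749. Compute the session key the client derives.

Shared key K = 749^11 mod 1399.
749^1 ≡ 749 (mod 1399)
749^2 = (749^1)^2 ≡ 749^2 = 561001 ≡ 2 (mod 1399)
749^4 = (749^2)^2 ≡ 2^2 = 4 ≡ 4 (mod 1399)
749^8 = (749^4)^2 ≡ 4^2 = 16 ≡ 16 (mod 1399)
749^11 = 749^8 · 749^2 · 749^1 ≡ 16 · 2 · 749 ≡ 185 (mod 1399).

185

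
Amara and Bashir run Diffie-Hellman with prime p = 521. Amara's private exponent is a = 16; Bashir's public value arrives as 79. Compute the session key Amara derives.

204

Shared key K = 79^16 mod 521.
79^1 ≡ 79 (mod 521)
79^2 = (79^1)^2 ≡ 79^2 = 6241 ≡ 510 (mod 521)
79^4 = (79^2)^2 ≡ 510^2 = 260100 ≡ 121 (mod 521)
79^8 = (79^4)^2 ≡ 121^2 = 14641 ≡ 53 (mod 521)
79^16 = (79^8)^2 ≡ 53^2 = 2809 ≡ 204 (mod 521)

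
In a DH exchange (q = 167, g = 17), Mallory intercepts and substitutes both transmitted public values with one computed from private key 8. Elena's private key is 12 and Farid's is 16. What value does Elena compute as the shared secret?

Elena receives Mallory's public value M = 17^8 mod 167 instead of the honest one.
17^1 ≡ 17 (mod 167)
17^2 = (17^1)^2 ≡ 17^2 = 289 ≡ 122 (mod 167)
17^4 = (17^2)^2 ≡ 122^2 = 14884 ≡ 21 (mod 167)
17^8 = (17^4)^2 ≡ 21^2 = 441 ≡ 107 (mod 167)
So M = 107. Elena computes K = M^12 mod 167.
107^1 ≡ 107 (mod 167)
107^2 = (107^1)^2 ≡ 107^2 = 11449 ≡ 93 (mod 167)
107^4 = (107^2)^2 ≡ 93^2 = 8649 ≡ 132 (mod 167)
107^8 = (107^4)^2 ≡ 132^2 = 17424 ≡ 56 (mod 167)
107^12 = 107^8 · 107^4 ≡ 56 · 132 ≡ 44 (mod 167).

44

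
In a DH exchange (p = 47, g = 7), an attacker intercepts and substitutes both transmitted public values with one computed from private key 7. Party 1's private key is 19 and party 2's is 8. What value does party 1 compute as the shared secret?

42

Party 1 receives an attacker's public value M = 7^7 mod 47 instead of the honest one.
7^1 ≡ 7 (mod 47)
7^2 = (7^1)^2 ≡ 7^2 = 49 ≡ 2 (mod 47)
7^4 = (7^2)^2 ≡ 2^2 = 4 ≡ 4 (mod 47)
7^7 = 7^4 · 7^2 · 7^1 ≡ 4 · 2 · 7 ≡ 9 (mod 47).
So M = 9. Party 1 computes K = M^19 mod 47.
9^1 ≡ 9 (mod 47)
9^2 = (9^1)^2 ≡ 9^2 = 81 ≡ 34 (mod 47)
9^4 = (9^2)^2 ≡ 34^2 = 1156 ≡ 28 (mod 47)
9^8 = (9^4)^2 ≡ 28^2 = 784 ≡ 32 (mod 47)
9^16 = (9^8)^2 ≡ 32^2 = 1024 ≡ 37 (mod 47)
9^19 = 9^16 · 9^2 · 9^1 ≡ 37 · 34 · 9 ≡ 42 (mod 47).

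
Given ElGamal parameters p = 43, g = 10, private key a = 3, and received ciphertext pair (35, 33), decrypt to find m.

19

Shared mask s = c₁^a mod p = 35^3 mod 43.
35^1 ≡ 35 (mod 43)
35^2 = (35^1)^2 ≡ 35^2 = 1225 ≡ 21 (mod 43)
35^3 = 35^2 · 35^1 ≡ 21 · 35 ≡ 4 (mod 43).
So s = 4; s⁻¹ ≡ 11 (mod 43).
m = c₂ · s⁻¹ mod 43 = 33 · 11 mod 43 = 19.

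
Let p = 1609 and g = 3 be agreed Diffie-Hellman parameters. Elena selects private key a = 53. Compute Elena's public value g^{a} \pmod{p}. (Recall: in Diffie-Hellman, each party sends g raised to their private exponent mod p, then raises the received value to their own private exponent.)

934

Public value = 3^{53} \pmod{1609}.
3^1 ≡ 3 (mod 1609)
3^2 = (3^1)^2 ≡ 3^2 = 9 ≡ 9 (mod 1609)
3^4 = (3^2)^2 ≡ 9^2 = 81 ≡ 81 (mod 1609)
3^8 = (3^4)^2 ≡ 81^2 = 6561 ≡ 125 (mod 1609)
3^16 = (3^8)^2 ≡ 125^2 = 15625 ≡ 1144 (mod 1609)
3^32 = (3^16)^2 ≡ 1144^2 = 1308736 ≡ 619 (mod 1609)
3^53 = 3^32 · 3^16 · 3^4 · 3^1 ≡ 619 · 1144 · 81 · 3 ≡ 934 (mod 1609).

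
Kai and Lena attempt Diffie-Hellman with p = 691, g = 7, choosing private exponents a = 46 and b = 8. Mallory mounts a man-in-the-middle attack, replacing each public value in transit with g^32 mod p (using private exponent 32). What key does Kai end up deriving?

Kai receives Mallory's public value M = 7^32 mod 691 instead of the honest one.
7^1 ≡ 7 (mod 691)
7^2 = (7^1)^2 ≡ 7^2 = 49 ≡ 49 (mod 691)
7^4 = (7^2)^2 ≡ 49^2 = 2401 ≡ 328 (mod 691)
7^8 = (7^4)^2 ≡ 328^2 = 107584 ≡ 479 (mod 691)
7^16 = (7^8)^2 ≡ 479^2 = 229441 ≡ 29 (mod 691)
7^32 = (7^16)^2 ≡ 29^2 = 841 ≡ 150 (mod 691)
So M = 150. Kai computes K = M^46 mod 691.
150^1 ≡ 150 (mod 691)
150^2 = (150^1)^2 ≡ 150^2 = 22500 ≡ 388 (mod 691)
150^4 = (150^2)^2 ≡ 388^2 = 150544 ≡ 597 (mod 691)
150^8 = (150^4)^2 ≡ 597^2 = 356409 ≡ 544 (mod 691)
150^16 = (150^8)^2 ≡ 544^2 = 295936 ≡ 188 (mod 691)
150^32 = (150^16)^2 ≡ 188^2 = 35344 ≡ 103 (mod 691)
150^46 = 150^32 · 150^8 · 150^4 · 150^2 ≡ 103 · 544 · 597 · 388 ≡ 228 (mod 691).

228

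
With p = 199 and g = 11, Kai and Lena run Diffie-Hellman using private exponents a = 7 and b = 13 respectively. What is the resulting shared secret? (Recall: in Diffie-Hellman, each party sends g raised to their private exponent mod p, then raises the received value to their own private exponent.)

Kai sends A = g^a mod p = 11^7 mod 199.
11^1 ≡ 11 (mod 199)
11^2 = (11^1)^2 ≡ 11^2 = 121 ≡ 121 (mod 199)
11^4 = (11^2)^2 ≡ 121^2 = 14641 ≡ 114 (mod 199)
11^7 = 11^4 · 11^2 · 11^1 ≡ 114 · 121 · 11 ≡ 96 (mod 199).
So A = 96. Lena then computes K = A^b mod p = 96^13 mod 199.
96^1 ≡ 96 (mod 199)
96^2 = (96^1)^2 ≡ 96^2 = 9216 ≡ 62 (mod 199)
96^4 = (96^2)^2 ≡ 62^2 = 3844 ≡ 63 (mod 199)
96^8 = (96^4)^2 ≡ 63^2 = 3969 ≡ 188 (mod 199)
96^13 = 96^8 · 96^4 · 96^1 ≡ 188 · 63 · 96 ≡ 137 (mod 199).

137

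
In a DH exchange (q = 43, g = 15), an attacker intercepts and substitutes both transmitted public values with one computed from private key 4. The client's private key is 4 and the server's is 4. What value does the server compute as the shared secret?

The server receives an attacker's public value M = 15^4 mod 43 instead of the honest one.
15^1 ≡ 15 (mod 43)
15^2 = (15^1)^2 ≡ 15^2 = 225 ≡ 10 (mod 43)
15^4 = (15^2)^2 ≡ 10^2 = 100 ≡ 14 (mod 43)
So M = 14. The server computes K = M^4 mod 43.
14^1 ≡ 14 (mod 43)
14^2 = (14^1)^2 ≡ 14^2 = 196 ≡ 24 (mod 43)
14^4 = (14^2)^2 ≡ 24^2 = 576 ≡ 17 (mod 43)

17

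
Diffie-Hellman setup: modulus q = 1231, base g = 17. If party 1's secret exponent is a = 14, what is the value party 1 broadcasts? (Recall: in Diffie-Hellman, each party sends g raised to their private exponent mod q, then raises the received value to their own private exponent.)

302

Public value = 17^14 (mod 1231).
17^1 ≡ 17 (mod 1231)
17^2 = (17^1)^2 ≡ 17^2 = 289 ≡ 289 (mod 1231)
17^4 = (17^2)^2 ≡ 289^2 = 83521 ≡ 1044 (mod 1231)
17^8 = (17^4)^2 ≡ 1044^2 = 1089936 ≡ 501 (mod 1231)
17^14 = 17^8 · 17^4 · 17^2 ≡ 501 · 1044 · 289 ≡ 302 (mod 1231).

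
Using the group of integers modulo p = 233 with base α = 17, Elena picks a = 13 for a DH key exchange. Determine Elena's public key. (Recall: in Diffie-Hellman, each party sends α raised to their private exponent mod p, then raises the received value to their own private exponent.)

191

Public value = 17^13 (mod 233).
17^1 ≡ 17 (mod 233)
17^2 = (17^1)^2 ≡ 17^2 = 289 ≡ 56 (mod 233)
17^4 = (17^2)^2 ≡ 56^2 = 3136 ≡ 107 (mod 233)
17^8 = (17^4)^2 ≡ 107^2 = 11449 ≡ 32 (mod 233)
17^13 = 17^8 · 17^4 · 17^1 ≡ 32 · 107 · 17 ≡ 191 (mod 233).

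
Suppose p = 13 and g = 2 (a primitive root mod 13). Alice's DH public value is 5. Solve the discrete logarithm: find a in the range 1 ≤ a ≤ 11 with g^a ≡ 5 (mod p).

9

Try successive powers of 2 modulo 13:
2^1 ≡ 2
2^2 ≡ 4
2^3 ≡ 8
2^4 ≡ 3
2^5 ≡ 6
2^6 ≡ 12
2^7 ≡ 11
2^8 ≡ 9
2^9 ≡ 5
Found: a = 9.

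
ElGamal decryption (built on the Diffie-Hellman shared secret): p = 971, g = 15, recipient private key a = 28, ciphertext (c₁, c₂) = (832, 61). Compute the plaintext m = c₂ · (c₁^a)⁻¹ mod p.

Shared mask s = c₁^a mod p = 832^28 mod 971.
832^1 ≡ 832 (mod 971)
832^2 = (832^1)^2 ≡ 832^2 = 692224 ≡ 872 (mod 971)
832^4 = (832^2)^2 ≡ 872^2 = 760384 ≡ 91 (mod 971)
832^8 = (832^4)^2 ≡ 91^2 = 8281 ≡ 513 (mod 971)
832^16 = (832^8)^2 ≡ 513^2 = 263169 ≡ 28 (mod 971)
832^28 = 832^16 · 832^8 · 832^4 ≡ 28 · 513 · 91 ≡ 158 (mod 971).
So s = 158; s⁻¹ ≡ 633 (mod 971).
m = c₂ · s⁻¹ mod 971 = 61 · 633 mod 971 = 744.

744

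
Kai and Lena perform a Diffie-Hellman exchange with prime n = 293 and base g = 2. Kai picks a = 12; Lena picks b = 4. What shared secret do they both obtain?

124

Lena sends B = g^b mod n = 2^4 mod 293.
2^1 ≡ 2 (mod 293)
2^2 = (2^1)^2 ≡ 2^2 = 4 ≡ 4 (mod 293)
2^4 = (2^2)^2 ≡ 4^2 = 16 ≡ 16 (mod 293)
So B = 16. Kai then computes K = B^a mod n = 16^12 mod 293.
16^1 ≡ 16 (mod 293)
16^2 = (16^1)^2 ≡ 16^2 = 256 ≡ 256 (mod 293)
16^4 = (16^2)^2 ≡ 256^2 = 65536 ≡ 197 (mod 293)
16^8 = (16^4)^2 ≡ 197^2 = 38809 ≡ 133 (mod 293)
16^12 = 16^8 · 16^4 ≡ 133 · 197 ≡ 124 (mod 293).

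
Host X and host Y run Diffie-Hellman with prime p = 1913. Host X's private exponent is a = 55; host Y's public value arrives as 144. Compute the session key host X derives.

1337

Shared key K = 144^55 mod 1913.
144^1 ≡ 144 (mod 1913)
144^2 = (144^1)^2 ≡ 144^2 = 20736 ≡ 1606 (mod 1913)
144^4 = (144^2)^2 ≡ 1606^2 = 2579236 ≡ 512 (mod 1913)
144^8 = (144^4)^2 ≡ 512^2 = 262144 ≡ 63 (mod 1913)
144^16 = (144^8)^2 ≡ 63^2 = 3969 ≡ 143 (mod 1913)
144^32 = (144^16)^2 ≡ 143^2 = 20449 ≡ 1319 (mod 1913)
144^55 = 144^32 · 144^16 · 144^4 · 144^2 · 144^1 ≡ 1319 · 143 · 512 · 1606 · 144 ≡ 1337 (mod 1913).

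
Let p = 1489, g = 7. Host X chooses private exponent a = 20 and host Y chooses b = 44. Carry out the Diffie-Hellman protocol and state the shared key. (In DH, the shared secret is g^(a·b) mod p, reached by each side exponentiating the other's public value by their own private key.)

61

Host X sends A = g^a mod p = 7^20 mod 1489.
7^1 ≡ 7 (mod 1489)
7^2 = (7^1)^2 ≡ 7^2 = 49 ≡ 49 (mod 1489)
7^4 = (7^2)^2 ≡ 49^2 = 2401 ≡ 912 (mod 1489)
7^8 = (7^4)^2 ≡ 912^2 = 831744 ≡ 882 (mod 1489)
7^16 = (7^8)^2 ≡ 882^2 = 777924 ≡ 666 (mod 1489)
7^20 = 7^16 · 7^4 ≡ 666 · 912 ≡ 1369 (mod 1489).
So A = 1369. Host Y then computes K = A^b mod p = 1369^44 mod 1489.
1369^1 ≡ 1369 (mod 1489)
1369^2 = (1369^1)^2 ≡ 1369^2 = 1874161 ≡ 999 (mod 1489)
1369^4 = (1369^2)^2 ≡ 999^2 = 998001 ≡ 371 (mod 1489)
1369^8 = (1369^4)^2 ≡ 371^2 = 137641 ≡ 653 (mod 1489)
1369^16 = (1369^8)^2 ≡ 653^2 = 426409 ≡ 555 (mod 1489)
1369^32 = (1369^16)^2 ≡ 555^2 = 308025 ≡ 1291 (mod 1489)
1369^44 = 1369^32 · 1369^8 · 1369^4 ≡ 1291 · 653 · 371 ≡ 61 (mod 1489).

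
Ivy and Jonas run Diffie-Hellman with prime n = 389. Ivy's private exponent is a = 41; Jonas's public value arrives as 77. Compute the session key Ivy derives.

Shared key K = 77^41 mod 389.
77^1 ≡ 77 (mod 389)
77^2 = (77^1)^2 ≡ 77^2 = 5929 ≡ 94 (mod 389)
77^4 = (77^2)^2 ≡ 94^2 = 8836 ≡ 278 (mod 389)
77^8 = (77^4)^2 ≡ 278^2 = 77284 ≡ 262 (mod 389)
77^16 = (77^8)^2 ≡ 262^2 = 68644 ≡ 180 (mod 389)
77^32 = (77^16)^2 ≡ 180^2 = 32400 ≡ 113 (mod 389)
77^41 = 77^32 · 77^8 · 77^1 ≡ 113 · 262 · 77 ≡ 122 (mod 389).

122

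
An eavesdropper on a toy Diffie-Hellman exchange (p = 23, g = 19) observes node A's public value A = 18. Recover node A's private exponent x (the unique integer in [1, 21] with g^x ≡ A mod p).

14

Try successive powers of 19 modulo 23:
19^1 ≡ 19
19^2 ≡ 16
19^3 ≡ 5
19^4 ≡ 3
19^5 ≡ 11
19^6 ≡ 2
19^7 ≡ 15
19^8 ≡ 9
19^9 ≡ 10
19^10 ≡ 6
19^11 ≡ 22
19^12 ≡ 4
19^13 ≡ 7
19^14 ≡ 18
Found: x = 14.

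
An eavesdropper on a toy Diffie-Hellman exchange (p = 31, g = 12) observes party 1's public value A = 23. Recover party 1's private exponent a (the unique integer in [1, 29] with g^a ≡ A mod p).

Try successive powers of 12 modulo 31:
12^1 ≡ 12
12^2 ≡ 20
12^3 ≡ 23
Found: a = 3.

3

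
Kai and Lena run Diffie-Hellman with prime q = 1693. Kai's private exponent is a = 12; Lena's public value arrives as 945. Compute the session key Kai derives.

1035

Shared key K = 945^12 mod 1693.
945^1 ≡ 945 (mod 1693)
945^2 = (945^1)^2 ≡ 945^2 = 893025 ≡ 814 (mod 1693)
945^4 = (945^2)^2 ≡ 814^2 = 662596 ≡ 633 (mod 1693)
945^8 = (945^4)^2 ≡ 633^2 = 400689 ≡ 1141 (mod 1693)
945^12 = 945^8 · 945^4 ≡ 1141 · 633 ≡ 1035 (mod 1693).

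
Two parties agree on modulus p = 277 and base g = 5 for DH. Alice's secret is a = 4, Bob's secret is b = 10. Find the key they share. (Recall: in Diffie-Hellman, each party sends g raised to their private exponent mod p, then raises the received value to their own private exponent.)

28

Bob sends B = g^b mod p = 5^10 mod 277.
5^1 ≡ 5 (mod 277)
5^2 = (5^1)^2 ≡ 5^2 = 25 ≡ 25 (mod 277)
5^4 = (5^2)^2 ≡ 25^2 = 625 ≡ 71 (mod 277)
5^8 = (5^4)^2 ≡ 71^2 = 5041 ≡ 55 (mod 277)
5^10 = 5^8 · 5^2 ≡ 55 · 25 ≡ 267 (mod 277).
So B = 267. Alice then computes K = B^a mod p = 267^4 mod 277.
267^1 ≡ 267 (mod 277)
267^2 = (267^1)^2 ≡ 267^2 = 71289 ≡ 100 (mod 277)
267^4 = (267^2)^2 ≡ 100^2 = 10000 ≡ 28 (mod 277)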